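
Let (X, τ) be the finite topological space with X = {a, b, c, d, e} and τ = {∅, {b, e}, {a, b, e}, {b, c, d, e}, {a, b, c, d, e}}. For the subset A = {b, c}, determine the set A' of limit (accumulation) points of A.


A' = {a, c, d, e}

For each x ∈ X, list the open sets U ∈ τ with x ∈ U, then check whether U ∩ (A ∖ {x}) ≠ ∅ for every such U.
  x = a: opens ∋ x are {a, b, e}, {a, b, c, d, e}; each meets A ∖ {a}, so x IS a limit point.
  x = b: open {b, e} ∋ x has {b, e} ∩ (A ∖ {b}) = ∅, so x is NOT a limit point.
  x = c: opens ∋ x are {b, c, d, e}, {a, b, c, d, e}; each meets A ∖ {c}, so x IS a limit point.
  x = d: opens ∋ x are {b, c, d, e}, {a, b, c, d, e}; each meets A ∖ {d}, so x IS a limit point.
  x = e: opens ∋ x are {b, e}, {a, b, e}, {b, c, d, e}, {a, b, c, d, e}; each meets A ∖ {e}, so x IS a limit point.
Collecting: A' = {a, c, d, e}.


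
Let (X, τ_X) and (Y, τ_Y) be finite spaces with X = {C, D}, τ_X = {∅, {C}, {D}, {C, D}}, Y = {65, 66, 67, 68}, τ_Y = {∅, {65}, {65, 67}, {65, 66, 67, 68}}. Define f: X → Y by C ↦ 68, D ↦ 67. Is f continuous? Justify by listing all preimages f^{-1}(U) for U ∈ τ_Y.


f IS continuous.

Compute f^{-1}(U) for each U ∈ τ_Y:
  U = ∅: f^{-1}(U) = ∅ ∈ τ_X ✓.
  U = {65}: f^{-1}(U) = ∅ ∈ τ_X ✓.
  U = {65, 67}: f^{-1}(U) = {D} ∈ τ_X ✓.
  U = {65, 66, 67, 68}: f^{-1}(U) = {C, D} ∈ τ_X ✓.
Every preimage lies in τ_X, so f IS continuous.


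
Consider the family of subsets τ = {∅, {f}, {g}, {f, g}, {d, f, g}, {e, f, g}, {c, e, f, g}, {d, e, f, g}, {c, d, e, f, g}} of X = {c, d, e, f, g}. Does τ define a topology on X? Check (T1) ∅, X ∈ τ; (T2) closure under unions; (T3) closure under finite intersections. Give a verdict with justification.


τ IS a topology on X.

Axiom (T1): ∅ ∈ τ? Yes; X ∈ τ? Yes.
Axiom (T2/T3): check pairwise unions and intersections of members of τ.
All pairwise intersections and unions checked — each lies in τ. Therefore τ satisfies (T1), (T2), (T3): it IS a topology on X.


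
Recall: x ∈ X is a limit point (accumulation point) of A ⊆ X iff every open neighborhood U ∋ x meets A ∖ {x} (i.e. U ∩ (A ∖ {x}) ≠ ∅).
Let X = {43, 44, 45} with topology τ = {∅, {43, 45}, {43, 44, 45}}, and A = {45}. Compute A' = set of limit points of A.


A' = {43, 44}

For each x ∈ X, list the open sets U ∈ τ with x ∈ U, then check whether U ∩ (A ∖ {x}) ≠ ∅ for every such U.
  x = 43: opens ∋ x are {43, 45}, {43, 44, 45}; each meets A ∖ {43}, so x IS a limit point.
  x = 44: opens ∋ x are {43, 44, 45}; each meets A ∖ {44}, so x IS a limit point.
  x = 45: open {43, 45} ∋ x has {43, 45} ∩ (A ∖ {45}) = ∅, so x is NOT a limit point.
Collecting: A' = {43, 44}.


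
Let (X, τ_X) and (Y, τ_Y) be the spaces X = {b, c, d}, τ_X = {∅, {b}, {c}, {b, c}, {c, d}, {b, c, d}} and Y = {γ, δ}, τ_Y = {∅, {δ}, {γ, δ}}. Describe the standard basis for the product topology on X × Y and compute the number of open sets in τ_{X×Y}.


Basis B = {∅ × ∅, {b} × {δ}, {c} × {δ}, {b} × {γ, δ}, {b, c} × {δ}, {c} × {γ, δ}, {c, d} × {δ}, {b, c, d} × {δ}, {b, c} × {γ, δ}, {c, d} × {γ, δ}, {b, c, d} × {γ, δ}}; |τ_{X×Y}| = 18.

Enumerate products U × V with U ∈ τ_X, V ∈ τ_Y (deduplicated):
  ∅ × ∅ = {} (∅)
  {b} × {δ} = {(b,δ)}
  {c} × {δ} = {(c,δ)}
  {b} × {γ, δ} = {(b,γ), (b,δ)}
  {b, c} × {δ} = {(b,δ), (c,δ)}
  {c} × {γ, δ} = {(c,γ), (c,δ)}
  {c, d} × {δ} = {(c,δ), (d,δ)}
  {b, c, d} × {δ} = {(b,δ), (c,δ), (d,δ)}
  {b, c} × {γ, δ} = {(b,γ), (b,δ), (c,γ), (c,δ)}
  {c, d} × {γ, δ} = {(c,γ), (c,δ), (d,γ), (d,δ)}
  {b, c, d} × {γ, δ} = {(b,γ), (b,δ), (c,γ), (c,δ), (d,γ), (d,δ)}
These 11 distinct sets form the basis B.
Close under arbitrary unions to get τ_{X×Y}; counting gives |τ_{X×Y}| = 18.


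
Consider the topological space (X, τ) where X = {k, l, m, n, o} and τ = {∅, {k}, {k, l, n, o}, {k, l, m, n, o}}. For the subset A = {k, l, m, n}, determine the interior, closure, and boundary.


int(A) = {k}, cl(A) = {k, l, m, n, o}, ∂A = {l, m, n, o}.

Closed sets in (X, τ) are complements of opens:
  closed(X, τ) = {∅, {m}, {l, m, n, o}, {k, l, m, n, o}}.
int(A) = ⋃ {U ∈ τ : U ⊆ A}. Opens contained in A: ∅, {k}.
Taking the union of these: int(A) = {k}.
cl(A) = ⋂ {C closed : A ⊆ C}. Closed sets containing A: {k, l, m, n, o}.
Intersecting these: cl(A) = {k, l, m, n, o}.
∂A = cl(A) ∖ int(A) = {k, l, m, n, o} ∖ {k} = {l, m, n, o}.


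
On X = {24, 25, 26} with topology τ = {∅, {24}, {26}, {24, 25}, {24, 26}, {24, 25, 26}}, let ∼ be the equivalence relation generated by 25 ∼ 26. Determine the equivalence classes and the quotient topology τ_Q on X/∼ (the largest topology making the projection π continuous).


X/∼ = {[24], [25=26]}; |τ_Q| = 3.

Equivalence classes: [24], [25=26].
Quotient map π: X → X/∼ sends 24 ↦ [24], 25 ↦ [25=26], 26 ↦ [25=26].
For each subset V ⊆ X/∼, compute π^{-1}(V) ⊆ X and check whether π^{-1}(V) ∈ τ. V is open in τ_Q iff π^{-1}(V) ∈ τ.
  V = {}: π^{-1}(V) = ∅ ∈ τ ✓.
  V = {[24]}: π^{-1}(V) = {24} ∈ τ ✓.
  V = {[25=26]}: π^{-1}(V) = {25, 26} ∉ τ ✗.
  V = {[24], [25=26]}: π^{-1}(V) = {24, 25, 26} ∈ τ ✓.
Open sets in the quotient: τ_Q = {{}, {[24]}, {[24], [25=26]}} (3 elements).


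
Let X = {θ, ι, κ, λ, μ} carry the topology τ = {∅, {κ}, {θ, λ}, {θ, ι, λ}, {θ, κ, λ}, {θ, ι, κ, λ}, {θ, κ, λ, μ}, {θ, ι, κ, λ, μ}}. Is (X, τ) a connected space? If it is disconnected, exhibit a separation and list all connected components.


(X, τ) is connected.

Find clopen sets (U ∈ τ with X ∖ U ∈ τ):
  U = ∅, X ∖ U = {θ, ι, κ, λ, μ} — both open, so U is clopen.
  U = {θ, ι, κ, λ, μ}, X ∖ U = ∅ — both open, so U is clopen.
Only trivial clopens (∅ and X) exist, so (X, τ) is connected.
Compute connected components by grouping points that agree on all clopens:
  component: {θ, ι, κ, λ, μ}


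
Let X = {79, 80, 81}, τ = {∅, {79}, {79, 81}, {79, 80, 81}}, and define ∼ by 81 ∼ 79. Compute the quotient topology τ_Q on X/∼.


X/∼ = {[79=81], [80]}; |τ_Q| = 3.

Equivalence classes: [79=81], [80].
Quotient map π: X → X/∼ sends 79 ↦ [79=81], 80 ↦ [80], 81 ↦ [79=81].
For each subset V ⊆ X/∼, compute π^{-1}(V) ⊆ X and check whether π^{-1}(V) ∈ τ. V is open in τ_Q iff π^{-1}(V) ∈ τ.
  V = {}: π^{-1}(V) = ∅ ∈ τ ✓.
  V = {[79=81]}: π^{-1}(V) = {79, 81} ∈ τ ✓.
  V = {[80]}: π^{-1}(V) = {80} ∉ τ ✗.
  V = {[79=81], [80]}: π^{-1}(V) = {79, 80, 81} ∈ τ ✓.
Open sets in the quotient: τ_Q = {{}, {[79=81]}, {[79=81], [80]}} (3 elements).


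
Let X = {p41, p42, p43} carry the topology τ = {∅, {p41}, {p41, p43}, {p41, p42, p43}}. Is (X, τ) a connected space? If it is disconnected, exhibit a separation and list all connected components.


(X, τ) is connected.

Find clopen sets (U ∈ τ with X ∖ U ∈ τ):
  U = ∅, X ∖ U = {p41, p42, p43} — both open, so U is clopen.
  U = {p41, p42, p43}, X ∖ U = ∅ — both open, so U is clopen.
Only trivial clopens (∅ and X) exist, so (X, τ) is connected.
Compute connected components by grouping points that agree on all clopens:
  component: {p41, p42, p43}


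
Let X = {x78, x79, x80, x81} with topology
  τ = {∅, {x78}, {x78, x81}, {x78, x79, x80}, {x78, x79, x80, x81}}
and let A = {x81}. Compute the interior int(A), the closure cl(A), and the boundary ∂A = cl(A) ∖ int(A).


int(A) = ∅, cl(A) = {x81}, ∂A = {x81}.

Closed sets in (X, τ) are complements of opens:
  closed(X, τ) = {∅, {x81}, {x79, x80}, {x79, x80, x81}, {x78, x79, x80, x81}}.
int(A) = ⋃ {U ∈ τ : U ⊆ A}. Opens contained in A: ∅.
Taking the union of these: int(A) = ∅.
cl(A) = ⋂ {C closed : A ⊆ C}. Closed sets containing A: {x81}, {x79, x80, x81}, {x78, x79, x80, x81}.
Intersecting these: cl(A) = {x81}.
∂A = cl(A) ∖ int(A) = {x81} ∖ ∅ = {x81}.


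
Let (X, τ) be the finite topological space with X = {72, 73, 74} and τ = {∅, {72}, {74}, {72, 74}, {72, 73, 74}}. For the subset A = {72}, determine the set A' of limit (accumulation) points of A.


A' = {73}

For each x ∈ X, list the open sets U ∈ τ with x ∈ U, then check whether U ∩ (A ∖ {x}) ≠ ∅ for every such U.
  x = 72: open {72} ∋ x has {72} ∩ (A ∖ {72}) = ∅, so x is NOT a limit point.
  x = 73: opens ∋ x are {72, 73, 74}; each meets A ∖ {73}, so x IS a limit point.
  x = 74: open {74} ∋ x has {74} ∩ (A ∖ {74}) = ∅, so x is NOT a limit point.
Collecting: A' = {73}.


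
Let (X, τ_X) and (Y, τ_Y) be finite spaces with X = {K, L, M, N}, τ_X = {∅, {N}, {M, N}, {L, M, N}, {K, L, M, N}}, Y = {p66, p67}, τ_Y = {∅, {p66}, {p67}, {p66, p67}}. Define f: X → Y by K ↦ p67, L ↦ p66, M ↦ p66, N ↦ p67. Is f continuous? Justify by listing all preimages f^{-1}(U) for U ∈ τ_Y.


f is NOT continuous.

Compute f^{-1}(U) for each U ∈ τ_Y:
  U = ∅: f^{-1}(U) = ∅ ∈ τ_X ✓.
  U = {p66}: f^{-1}(U) = {L, M} ∉ τ_X ✗.
  U = {p67}: f^{-1}(U) = {K, N} ∉ τ_X ✗.
  U = {p66, p67}: f^{-1}(U) = {K, L, M, N} ∈ τ_X ✓.
Found U = {p66} with f^{-1}(U) = {L, M} not in τ_X. Therefore f is NOT continuous.


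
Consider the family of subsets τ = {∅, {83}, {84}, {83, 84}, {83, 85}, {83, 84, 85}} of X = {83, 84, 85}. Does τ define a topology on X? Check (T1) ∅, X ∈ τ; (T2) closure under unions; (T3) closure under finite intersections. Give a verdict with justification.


τ IS a topology on X.

Axiom (T1): ∅ ∈ τ? Yes; X ∈ τ? Yes.
Axiom (T2/T3): check pairwise unions and intersections of members of τ.
All pairwise intersections and unions checked — each lies in τ. Therefore τ satisfies (T1), (T2), (T3): it IS a topology on X.


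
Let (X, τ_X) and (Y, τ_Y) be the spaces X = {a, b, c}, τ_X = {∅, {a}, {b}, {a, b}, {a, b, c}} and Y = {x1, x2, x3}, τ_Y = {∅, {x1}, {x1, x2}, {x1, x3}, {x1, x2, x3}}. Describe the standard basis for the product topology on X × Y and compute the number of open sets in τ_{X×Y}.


Basis B = {∅ × ∅, {a} × {x1}, {b} × {x1}, {a} × {x1, x2}, {a} × {x1, x3}, {a, b} × {x1}, {b} × {x1, x2}, {b} × {x1, x3}, {a} × {x1, x2, x3}, {a, b, c} × {x1}, {b} × {x1, x2, x3}, {a, b} × {x1, x2}, {a, b} × {x1, x3}, {a, b} × {x1, x2, x3}, {a, b, c} × {x1, x2}, {a, b, c} × {x1, x3}, {a, b, c} × {x1, x2, x3}}; |τ_{X×Y}| = 50.

Enumerate products U × V with U ∈ τ_X, V ∈ τ_Y (deduplicated):
  ∅ × ∅ = {} (∅)
  {a} × {x1} = {(a,x1)}
  {b} × {x1} = {(b,x1)}
  {a} × {x1, x2} = {(a,x1), (a,x2)}
  {a} × {x1, x3} = {(a,x1), (a,x3)}
  {a, b} × {x1} = {(a,x1), (b,x1)}
  {b} × {x1, x2} = {(b,x1), (b,x2)}
  {b} × {x1, x3} = {(b,x1), (b,x3)}
  {a} × {x1, x2, x3} = {(a,x1), (a,x2), (a,x3)}
  {a, b, c} × {x1} = {(a,x1), (b,x1), (c,x1)}
  {b} × {x1, x2, x3} = {(b,x1), (b,x2), (b,x3)}
  {a, b} × {x1, x2} = {(a,x1), (a,x2), (b,x1), (b,x2)}
  {a, b} × {x1, x3} = {(a,x1), (a,x3), (b,x1), (b,x3)}
  {a, b} × {x1, x2, x3} = {(a,x1), (a,x2), (a,x3), (b,x1), (b,x2), (b,x3)}
  {a, b, c} × {x1, x2} = {(a,x1), (a,x2), (b,x1), (b,x2), (c,x1), (c,x2)}
  {a, b, c} × {x1, x3} = {(a,x1), (a,x3), (b,x1), (b,x3), (c,x1), (c,x3)}
  {a, b, c} × {x1, x2, x3} = {(a,x1), (a,x2), (a,x3), (b,x1), (b,x2), (b,x3), (c,x1), (c,x2), (c,x3)}
These 17 distinct sets form the basis B.
Close under arbitrary unions to get τ_{X×Y}; counting gives |τ_{X×Y}| = 50.


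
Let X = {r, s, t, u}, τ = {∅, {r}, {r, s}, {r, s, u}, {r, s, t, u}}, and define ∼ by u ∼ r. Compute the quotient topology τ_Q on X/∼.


X/∼ = {[r=u], [s], [t]}; |τ_Q| = 3.

Equivalence classes: [r=u], [s], [t].
Quotient map π: X → X/∼ sends r ↦ [r=u], s ↦ [s], t ↦ [t], u ↦ [r=u].
For each subset V ⊆ X/∼, compute π^{-1}(V) ⊆ X and check whether π^{-1}(V) ∈ τ. V is open in τ_Q iff π^{-1}(V) ∈ τ.
  V = {}: π^{-1}(V) = ∅ ∈ τ ✓.
  V = {[r=u]}: π^{-1}(V) = {r, u} ∉ τ ✗.
  V = {[s]}: π^{-1}(V) = {s} ∉ τ ✗.
  V = {[r=u], [s]}: π^{-1}(V) = {r, s, u} ∈ τ ✓.
  V = {[t]}: π^{-1}(V) = {t} ∉ τ ✗.
  V = {[r=u], [t]}: π^{-1}(V) = {r, t, u} ∉ τ ✗.
  V = {[s], [t]}: π^{-1}(V) = {s, t} ∉ τ ✗.
  V = {[r=u], [s], [t]}: π^{-1}(V) = {r, s, t, u} ∈ τ ✓.
Open sets in the quotient: τ_Q = {{}, {[r=u], [s]}, {[r=u], [s], [t]}} (3 elements).


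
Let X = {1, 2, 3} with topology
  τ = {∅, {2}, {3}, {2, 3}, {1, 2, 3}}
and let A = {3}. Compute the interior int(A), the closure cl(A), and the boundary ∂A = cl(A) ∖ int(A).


int(A) = {3}, cl(A) = {1, 3}, ∂A = {1}.

Closed sets in (X, τ) are complements of opens:
  closed(X, τ) = {∅, {1}, {1, 2}, {1, 3}, {1, 2, 3}}.
int(A) = ⋃ {U ∈ τ : U ⊆ A}. Opens contained in A: ∅, {3}.
Taking the union of these: int(A) = {3}.
cl(A) = ⋂ {C closed : A ⊆ C}. Closed sets containing A: {1, 3}, {1, 2, 3}.
Intersecting these: cl(A) = {1, 3}.
∂A = cl(A) ∖ int(A) = {1, 3} ∖ {3} = {1}.


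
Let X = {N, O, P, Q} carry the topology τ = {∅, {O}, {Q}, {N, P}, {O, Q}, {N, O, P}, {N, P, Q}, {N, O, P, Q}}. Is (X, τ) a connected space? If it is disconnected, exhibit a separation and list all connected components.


(X, τ) is disconnected; components = [{O}, {Q}, {N, P}].

Find clopen sets (U ∈ τ with X ∖ U ∈ τ):
  U = ∅, X ∖ U = {N, O, P, Q} — both open, so U is clopen.
  U = {O}, X ∖ U = {N, P, Q} — both open, so U is clopen.
  U = {Q}, X ∖ U = {N, O, P} — both open, so U is clopen.
  U = {N, P}, X ∖ U = {O, Q} — both open, so U is clopen.
  U = {O, Q}, X ∖ U = {N, P} — both open, so U is clopen.
  U = {N, O, P}, X ∖ U = {Q} — both open, so U is clopen.
  U = {N, P, Q}, X ∖ U = {O} — both open, so U is clopen.
  U = {N, O, P, Q}, X ∖ U = ∅ — both open, so U is clopen.
Nontrivial clopen(s) exist: e.g. {N, P, Q}. So (X, τ) is disconnected.
Compute connected components by grouping points that agree on all clopens:
  component: {O}
  component: {Q}
  component: {N, P}


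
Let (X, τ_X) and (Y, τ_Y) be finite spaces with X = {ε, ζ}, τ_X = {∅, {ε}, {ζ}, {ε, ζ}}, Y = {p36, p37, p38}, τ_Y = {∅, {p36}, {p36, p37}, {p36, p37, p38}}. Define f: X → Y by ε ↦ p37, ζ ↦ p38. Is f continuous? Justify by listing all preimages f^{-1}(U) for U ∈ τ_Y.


f IS continuous.

Compute f^{-1}(U) for each U ∈ τ_Y:
  U = ∅: f^{-1}(U) = ∅ ∈ τ_X ✓.
  U = {p36}: f^{-1}(U) = ∅ ∈ τ_X ✓.
  U = {p36, p37}: f^{-1}(U) = {ε} ∈ τ_X ✓.
  U = {p36, p37, p38}: f^{-1}(U) = {ε, ζ} ∈ τ_X ✓.
Every preimage lies in τ_X, so f IS continuous.


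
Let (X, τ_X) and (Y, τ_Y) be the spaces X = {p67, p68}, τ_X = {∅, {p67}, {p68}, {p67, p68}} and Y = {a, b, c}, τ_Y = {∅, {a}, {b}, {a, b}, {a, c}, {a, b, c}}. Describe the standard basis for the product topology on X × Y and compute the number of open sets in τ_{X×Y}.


Basis B = {∅ × ∅, {p67} × {a}, {p67} × {b}, {p68} × {a}, {p68} × {b}, {p67} × {a, b}, {p67} × {a, c}, {p67, p68} × {a}, {p67, p68} × {b}, {p68} × {a, b}, {p68} × {a, c}, {p67} × {a, b, c}, {p68} × {a, b, c}, {p67, p68} × {a, b}, {p67, p68} × {a, c}, {p67, p68} × {a, b, c}}; |τ_{X×Y}| = 36.

Enumerate products U × V with U ∈ τ_X, V ∈ τ_Y (deduplicated):
  ∅ × ∅ = {} (∅)
  {p67} × {a} = {(p67,a)}
  {p67} × {b} = {(p67,b)}
  {p68} × {a} = {(p68,a)}
  {p68} × {b} = {(p68,b)}
  {p67} × {a, b} = {(p67,a), (p67,b)}
  {p67} × {a, c} = {(p67,a), (p67,c)}
  {p67, p68} × {a} = {(p67,a), (p68,a)}
  {p67, p68} × {b} = {(p67,b), (p68,b)}
  {p68} × {a, b} = {(p68,a), (p68,b)}
  {p68} × {a, c} = {(p68,a), (p68,c)}
  {p67} × {a, b, c} = {(p67,a), (p67,b), (p67,c)}
  {p68} × {a, b, c} = {(p68,a), (p68,b), (p68,c)}
  {p67, p68} × {a, b} = {(p67,a), (p67,b), (p68,a), (p68,b)}
  {p67, p68} × {a, c} = {(p67,a), (p67,c), (p68,a), (p68,c)}
  {p67, p68} × {a, b, c} = {(p67,a), (p67,b), (p67,c), (p68,a), (p68,b), (p68,c)}
These 16 distinct sets form the basis B.
Close under arbitrary unions to get τ_{X×Y}; counting gives |τ_{X×Y}| = 36.


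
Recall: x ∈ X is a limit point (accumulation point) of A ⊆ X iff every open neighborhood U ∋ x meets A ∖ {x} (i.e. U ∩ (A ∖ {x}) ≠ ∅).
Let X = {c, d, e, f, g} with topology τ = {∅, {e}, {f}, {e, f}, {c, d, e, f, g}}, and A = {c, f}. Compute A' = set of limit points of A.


A' = {c, d, g}

For each x ∈ X, list the open sets U ∈ τ with x ∈ U, then check whether U ∩ (A ∖ {x}) ≠ ∅ for every such U.
  x = c: opens ∋ x are {c, d, e, f, g}; each meets A ∖ {c}, so x IS a limit point.
  x = d: opens ∋ x are {c, d, e, f, g}; each meets A ∖ {d}, so x IS a limit point.
  x = e: open {e} ∋ x has {e} ∩ (A ∖ {e}) = ∅, so x is NOT a limit point.
  x = f: open {f} ∋ x has {f} ∩ (A ∖ {f}) = ∅, so x is NOT a limit point.
  x = g: opens ∋ x are {c, d, e, f, g}; each meets A ∖ {g}, so x IS a limit point.
Collecting: A' = {c, d, g}.


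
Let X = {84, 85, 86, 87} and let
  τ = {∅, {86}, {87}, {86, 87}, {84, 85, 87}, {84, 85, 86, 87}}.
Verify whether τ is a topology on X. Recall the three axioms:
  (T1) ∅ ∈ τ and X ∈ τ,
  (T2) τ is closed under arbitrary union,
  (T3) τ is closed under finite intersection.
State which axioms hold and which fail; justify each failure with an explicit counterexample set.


τ IS a topology on X.

Axiom (T1): ∅ ∈ τ? Yes; X ∈ τ? Yes.
Axiom (T2/T3): check pairwise unions and intersections of members of τ.
All pairwise intersections and unions checked — each lies in τ. Therefore τ satisfies (T1), (T2), (T3): it IS a topology on X.


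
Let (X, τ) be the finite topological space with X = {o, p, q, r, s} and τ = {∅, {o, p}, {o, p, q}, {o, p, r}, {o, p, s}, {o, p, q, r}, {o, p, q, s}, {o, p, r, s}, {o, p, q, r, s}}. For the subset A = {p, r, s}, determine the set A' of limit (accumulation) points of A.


A' = {o, q, r, s}

For each x ∈ X, list the open sets U ∈ τ with x ∈ U, then check whether U ∩ (A ∖ {x}) ≠ ∅ for every such U.
  x = o: opens ∋ x are {o, p}, {o, p, q}, {o, p, r}, {o, p, s}, {o, p, q, r}, {o, p, q, s}, {o, p, r, s}, {o, p, q, r, s}; each meets A ∖ {o}, so x IS a limit point.
  x = p: open {o, p} ∋ x has {o, p} ∩ (A ∖ {p}) = ∅, so x is NOT a limit point.
  x = q: opens ∋ x are {o, p, q}, {o, p, q, r}, {o, p, q, s}, {o, p, q, r, s}; each meets A ∖ {q}, so x IS a limit point.
  x = r: opens ∋ x are {o, p, r}, {o, p, q, r}, {o, p, r, s}, {o, p, q, r, s}; each meets A ∖ {r}, so x IS a limit point.
  x = s: opens ∋ x are {o, p, s}, {o, p, q, s}, {o, p, r, s}, {o, p, q, r, s}; each meets A ∖ {s}, so x IS a limit point.
Collecting: A' = {o, q, r, s}.


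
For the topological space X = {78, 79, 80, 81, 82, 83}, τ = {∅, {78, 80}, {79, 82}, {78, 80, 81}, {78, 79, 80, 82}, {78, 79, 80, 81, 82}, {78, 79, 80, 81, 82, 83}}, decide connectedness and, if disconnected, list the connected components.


(X, τ) is connected.

Find clopen sets (U ∈ τ with X ∖ U ∈ τ):
  U = ∅, X ∖ U = {78, 79, 80, 81, 82, 83} — both open, so U is clopen.
  U = {78, 79, 80, 81, 82, 83}, X ∖ U = ∅ — both open, so U is clopen.
Only trivial clopens (∅ and X) exist, so (X, τ) is connected.
Compute connected components by grouping points that agree on all clopens:
  component: {78, 79, 80, 81, 82, 83}


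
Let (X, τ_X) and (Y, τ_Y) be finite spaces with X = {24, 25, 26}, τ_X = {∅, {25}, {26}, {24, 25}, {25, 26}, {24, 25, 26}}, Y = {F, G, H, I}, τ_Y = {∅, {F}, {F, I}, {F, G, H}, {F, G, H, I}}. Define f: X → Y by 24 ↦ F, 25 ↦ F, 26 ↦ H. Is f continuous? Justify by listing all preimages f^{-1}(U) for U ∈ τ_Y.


f IS continuous.

Compute f^{-1}(U) for each U ∈ τ_Y:
  U = ∅: f^{-1}(U) = ∅ ∈ τ_X ✓.
  U = {F}: f^{-1}(U) = {24, 25} ∈ τ_X ✓.
  U = {F, I}: f^{-1}(U) = {24, 25} ∈ τ_X ✓.
  U = {F, G, H}: f^{-1}(U) = {24, 25, 26} ∈ τ_X ✓.
  U = {F, G, H, I}: f^{-1}(U) = {24, 25, 26} ∈ τ_X ✓.
Every preimage lies in τ_X, so f IS continuous.


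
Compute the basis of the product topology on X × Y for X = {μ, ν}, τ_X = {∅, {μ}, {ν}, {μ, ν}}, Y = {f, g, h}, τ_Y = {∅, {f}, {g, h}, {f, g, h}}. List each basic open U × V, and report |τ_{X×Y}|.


Basis B = {∅ × ∅, {μ} × {f}, {ν} × {f}, {μ, ν} × {f}, {μ} × {g, h}, {ν} × {g, h}, {μ} × {f, g, h}, {ν} × {f, g, h}, {μ, ν} × {g, h}, {μ, ν} × {f, g, h}}; |τ_{X×Y}| = 16.

Enumerate products U × V with U ∈ τ_X, V ∈ τ_Y (deduplicated):
  ∅ × ∅ = {} (∅)
  {μ} × {f} = {(μ,f)}
  {ν} × {f} = {(ν,f)}
  {μ, ν} × {f} = {(μ,f), (ν,f)}
  {μ} × {g, h} = {(μ,g), (μ,h)}
  {ν} × {g, h} = {(ν,g), (ν,h)}
  {μ} × {f, g, h} = {(μ,f), (μ,g), (μ,h)}
  {ν} × {f, g, h} = {(ν,f), (ν,g), (ν,h)}
  {μ, ν} × {g, h} = {(μ,g), (μ,h), (ν,g), (ν,h)}
  {μ, ν} × {f, g, h} = {(μ,f), (μ,g), (μ,h), (ν,f), (ν,g), (ν,h)}
These 10 distinct sets form the basis B.
Close under arbitrary unions to get τ_{X×Y}; counting gives |τ_{X×Y}| = 16.


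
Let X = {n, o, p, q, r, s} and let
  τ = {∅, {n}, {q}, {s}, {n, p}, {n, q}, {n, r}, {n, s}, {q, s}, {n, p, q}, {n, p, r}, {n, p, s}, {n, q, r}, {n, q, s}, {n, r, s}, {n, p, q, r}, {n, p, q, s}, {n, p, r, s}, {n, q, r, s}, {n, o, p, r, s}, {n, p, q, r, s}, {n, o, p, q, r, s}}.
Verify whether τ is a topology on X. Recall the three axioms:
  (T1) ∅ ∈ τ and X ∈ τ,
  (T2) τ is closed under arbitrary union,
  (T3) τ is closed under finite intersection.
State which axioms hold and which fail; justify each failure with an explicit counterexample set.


τ IS a topology on X.

Axiom (T1): ∅ ∈ τ? Yes; X ∈ τ? Yes.
Axiom (T2/T3): check pairwise unions and intersections of members of τ.
All pairwise intersections and unions checked — each lies in τ. Therefore τ satisfies (T1), (T2), (T3): it IS a topology on X.


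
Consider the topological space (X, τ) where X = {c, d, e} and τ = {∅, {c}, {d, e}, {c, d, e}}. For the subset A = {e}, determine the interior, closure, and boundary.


int(A) = ∅, cl(A) = {d, e}, ∂A = {d, e}.

Closed sets in (X, τ) are complements of opens:
  closed(X, τ) = {∅, {c}, {d, e}, {c, d, e}}.
int(A) = ⋃ {U ∈ τ : U ⊆ A}. Opens contained in A: ∅.
Taking the union of these: int(A) = ∅.
cl(A) = ⋂ {C closed : A ⊆ C}. Closed sets containing A: {d, e}, {c, d, e}.
Intersecting these: cl(A) = {d, e}.
∂A = cl(A) ∖ int(A) = {d, e} ∖ ∅ = {d, e}.


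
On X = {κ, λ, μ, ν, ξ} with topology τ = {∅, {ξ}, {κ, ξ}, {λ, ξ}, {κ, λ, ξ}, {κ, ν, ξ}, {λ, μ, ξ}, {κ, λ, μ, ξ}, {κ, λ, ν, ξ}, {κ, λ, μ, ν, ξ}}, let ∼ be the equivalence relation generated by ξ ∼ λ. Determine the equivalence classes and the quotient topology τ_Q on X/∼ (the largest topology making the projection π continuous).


X/∼ = {[κ], [λ=ξ], [μ], [ν]}; |τ_Q| = 7.

Equivalence classes: [κ], [λ=ξ], [μ], [ν].
Quotient map π: X → X/∼ sends κ ↦ [κ], λ ↦ [λ=ξ], μ ↦ [μ], ν ↦ [ν], ξ ↦ [λ=ξ].
For each subset V ⊆ X/∼, compute π^{-1}(V) ⊆ X and check whether π^{-1}(V) ∈ τ. V is open in τ_Q iff π^{-1}(V) ∈ τ.
  V = {}: π^{-1}(V) = ∅ ∈ τ ✓.
  V = {[κ]}: π^{-1}(V) = {κ} ∉ τ ✗.
  V = {[λ=ξ]}: π^{-1}(V) = {λ, ξ} ∈ τ ✓.
  V = {[κ], [λ=ξ]}: π^{-1}(V) = {κ, λ, ξ} ∈ τ ✓.
  V = {[μ]}: π^{-1}(V) = {μ} ∉ τ ✗.
  V = {[κ], [μ]}: π^{-1}(V) = {κ, μ} ∉ τ ✗.
  V = {[λ=ξ], [μ]}: π^{-1}(V) = {λ, μ, ξ} ∈ τ ✓.
  V = {[κ], [λ=ξ], [μ]}: π^{-1}(V) = {κ, λ, μ, ξ} ∈ τ ✓.
  V = {[ν]}: π^{-1}(V) = {ν} ∉ τ ✗.
  V = {[κ], [ν]}: π^{-1}(V) = {κ, ν} ∉ τ ✗.
  V = {[λ=ξ], [ν]}: π^{-1}(V) = {λ, ν, ξ} ∉ τ ✗.
  V = {[κ], [λ=ξ], [ν]}: π^{-1}(V) = {κ, λ, ν, ξ} ∈ τ ✓.
  V = {[μ], [ν]}: π^{-1}(V) = {μ, ν} ∉ τ ✗.
  V = {[κ], [μ], [ν]}: π^{-1}(V) = {κ, μ, ν} ∉ τ ✗.
  V = {[λ=ξ], [μ], [ν]}: π^{-1}(V) = {λ, μ, ν, ξ} ∉ τ ✗.
  V = {[κ], [λ=ξ], [μ], [ν]}: π^{-1}(V) = {κ, λ, μ, ν, ξ} ∈ τ ✓.
Open sets in the quotient: τ_Q = {{}, {[λ=ξ]}, {[κ], [λ=ξ]}, {[λ=ξ], [μ]}, {[κ], [λ=ξ], [μ]}, {[κ], [λ=ξ], [ν]}, {[κ], [λ=ξ], [μ], [ν]}} (7 elements).


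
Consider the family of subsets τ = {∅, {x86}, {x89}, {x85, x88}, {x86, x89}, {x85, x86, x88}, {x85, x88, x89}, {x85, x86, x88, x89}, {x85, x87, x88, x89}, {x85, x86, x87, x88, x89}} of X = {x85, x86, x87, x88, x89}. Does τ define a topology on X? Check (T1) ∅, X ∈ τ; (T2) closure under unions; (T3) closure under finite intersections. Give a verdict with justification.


τ IS a topology on X.

Axiom (T1): ∅ ∈ τ? Yes; X ∈ τ? Yes.
Axiom (T2/T3): check pairwise unions and intersections of members of τ.
All pairwise intersections and unions checked — each lies in τ. Therefore τ satisfies (T1), (T2), (T3): it IS a topology on X.


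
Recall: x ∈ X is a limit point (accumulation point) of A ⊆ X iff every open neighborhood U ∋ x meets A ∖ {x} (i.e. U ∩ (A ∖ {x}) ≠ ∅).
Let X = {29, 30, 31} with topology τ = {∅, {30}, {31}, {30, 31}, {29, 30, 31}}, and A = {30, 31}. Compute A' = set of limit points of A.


A' = {29}

For each x ∈ X, list the open sets U ∈ τ with x ∈ U, then check whether U ∩ (A ∖ {x}) ≠ ∅ for every such U.
  x = 29: opens ∋ x are {29, 30, 31}; each meets A ∖ {29}, so x IS a limit point.
  x = 30: open {30} ∋ x has {30} ∩ (A ∖ {30}) = ∅, so x is NOT a limit point.
  x = 31: open {31} ∋ x has {31} ∩ (A ∖ {31}) = ∅, so x is NOT a limit point.
Collecting: A' = {29}.


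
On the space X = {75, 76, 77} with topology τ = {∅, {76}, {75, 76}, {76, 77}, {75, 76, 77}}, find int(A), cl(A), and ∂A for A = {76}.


int(A) = {76}, cl(A) = {75, 76, 77}, ∂A = {75, 77}.

Closed sets in (X, τ) are complements of opens:
  closed(X, τ) = {∅, {75}, {77}, {75, 77}, {75, 76, 77}}.
int(A) = ⋃ {U ∈ τ : U ⊆ A}. Opens contained in A: ∅, {76}.
Taking the union of these: int(A) = {76}.
cl(A) = ⋂ {C closed : A ⊆ C}. Closed sets containing A: {75, 76, 77}.
Intersecting these: cl(A) = {75, 76, 77}.
∂A = cl(A) ∖ int(A) = {75, 76, 77} ∖ {76} = {75, 77}.


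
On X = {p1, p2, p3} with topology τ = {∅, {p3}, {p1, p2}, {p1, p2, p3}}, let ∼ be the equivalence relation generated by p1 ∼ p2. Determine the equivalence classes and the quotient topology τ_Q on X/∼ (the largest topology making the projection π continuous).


X/∼ = {[p1=p2], [p3]}; |τ_Q| = 4.

Equivalence classes: [p1=p2], [p3].
Quotient map π: X → X/∼ sends p1 ↦ [p1=p2], p2 ↦ [p1=p2], p3 ↦ [p3].
For each subset V ⊆ X/∼, compute π^{-1}(V) ⊆ X and check whether π^{-1}(V) ∈ τ. V is open in τ_Q iff π^{-1}(V) ∈ τ.
  V = {}: π^{-1}(V) = ∅ ∈ τ ✓.
  V = {[p1=p2]}: π^{-1}(V) = {p1, p2} ∈ τ ✓.
  V = {[p3]}: π^{-1}(V) = {p3} ∈ τ ✓.
  V = {[p1=p2], [p3]}: π^{-1}(V) = {p1, p2, p3} ∈ τ ✓.
Open sets in the quotient: τ_Q = {{}, {[p1=p2]}, {[p3]}, {[p1=p2], [p3]}} (4 elements).


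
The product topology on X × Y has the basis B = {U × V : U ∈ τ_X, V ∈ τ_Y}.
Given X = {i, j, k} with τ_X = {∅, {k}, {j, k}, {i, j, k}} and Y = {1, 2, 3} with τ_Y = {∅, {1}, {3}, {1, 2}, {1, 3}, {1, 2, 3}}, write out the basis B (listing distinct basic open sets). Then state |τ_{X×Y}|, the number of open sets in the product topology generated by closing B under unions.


Basis B = {∅ × ∅, {k} × {1}, {k} × {3}, {j, k} × {1}, {j, k} × {3}, {k} × {1, 2}, {k} × {1, 3}, {i, j, k} × {1}, {i, j, k} × {3}, {k} × {1, 2, 3}, {j, k} × {1, 2}, {j, k} × {1, 3}, {i, j, k} × {1, 2}, {i, j, k} × {1, 3}, {j, k} × {1, 2, 3}, {i, j, k} × {1, 2, 3}}; |τ_{X×Y}| = 40.

Enumerate products U × V with U ∈ τ_X, V ∈ τ_Y (deduplicated):
  ∅ × ∅ = {} (∅)
  {k} × {1} = {(k,1)}
  {k} × {3} = {(k,3)}
  {j, k} × {1} = {(j,1), (k,1)}
  {j, k} × {3} = {(j,3), (k,3)}
  {k} × {1, 2} = {(k,1), (k,2)}
  {k} × {1, 3} = {(k,1), (k,3)}
  {i, j, k} × {1} = {(i,1), (j,1), (k,1)}
  {i, j, k} × {3} = {(i,3), (j,3), (k,3)}
  {k} × {1, 2, 3} = {(k,1), (k,2), (k,3)}
  {j, k} × {1, 2} = {(j,1), (j,2), (k,1), (k,2)}
  {j, k} × {1, 3} = {(j,1), (j,3), (k,1), (k,3)}
  {i, j, k} × {1, 2} = {(i,1), (i,2), (j,1), (j,2), (k,1), (k,2)}
  {i, j, k} × {1, 3} = {(i,1), (i,3), (j,1), (j,3), (k,1), (k,3)}
  {j, k} × {1, 2, 3} = {(j,1), (j,2), (j,3), (k,1), (k,2), (k,3)}
  {i, j, k} × {1, 2, 3} = {(i,1), (i,2), (i,3), (j,1), (j,2), (j,3), (k,1), (k,2), (k,3)}
These 16 distinct sets form the basis B.
Close under arbitrary unions to get τ_{X×Y}; counting gives |τ_{X×Y}| = 40.


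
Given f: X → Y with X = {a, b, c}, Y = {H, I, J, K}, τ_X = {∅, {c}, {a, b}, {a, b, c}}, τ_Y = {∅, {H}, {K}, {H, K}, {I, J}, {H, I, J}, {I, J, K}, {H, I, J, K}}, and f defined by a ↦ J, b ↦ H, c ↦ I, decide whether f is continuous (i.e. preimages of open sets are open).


f is NOT continuous.

Compute f^{-1}(U) for each U ∈ τ_Y:
  U = ∅: f^{-1}(U) = ∅ ∈ τ_X ✓.
  U = {H}: f^{-1}(U) = {b} ∉ τ_X ✗.
  U = {K}: f^{-1}(U) = ∅ ∈ τ_X ✓.
  U = {H, K}: f^{-1}(U) = {b} ∉ τ_X ✗.
  U = {I, J}: f^{-1}(U) = {a, c} ∉ τ_X ✗.
  U = {H, I, J}: f^{-1}(U) = {a, b, c} ∈ τ_X ✓.
  U = {I, J, K}: f^{-1}(U) = {a, c} ∉ τ_X ✗.
  U = {H, I, J, K}: f^{-1}(U) = {a, b, c} ∈ τ_X ✓.
Found U = {H} with f^{-1}(U) = {b} not in τ_X. Therefore f is NOT continuous.


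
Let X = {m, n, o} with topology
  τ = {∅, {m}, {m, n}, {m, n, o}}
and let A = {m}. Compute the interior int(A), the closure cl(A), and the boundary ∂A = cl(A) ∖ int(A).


int(A) = {m}, cl(A) = {m, n, o}, ∂A = {n, o}.

Closed sets in (X, τ) are complements of opens:
  closed(X, τ) = {∅, {o}, {n, o}, {m, n, o}}.
int(A) = ⋃ {U ∈ τ : U ⊆ A}. Opens contained in A: ∅, {m}.
Taking the union of these: int(A) = {m}.
cl(A) = ⋂ {C closed : A ⊆ C}. Closed sets containing A: {m, n, o}.
Intersecting these: cl(A) = {m, n, o}.
∂A = cl(A) ∖ int(A) = {m, n, o} ∖ {m} = {n, o}.


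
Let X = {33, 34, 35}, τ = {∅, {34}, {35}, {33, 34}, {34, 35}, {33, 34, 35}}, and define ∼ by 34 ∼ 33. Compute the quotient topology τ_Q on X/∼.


X/∼ = {[33=34], [35]}; |τ_Q| = 4.

Equivalence classes: [33=34], [35].
Quotient map π: X → X/∼ sends 33 ↦ [33=34], 34 ↦ [33=34], 35 ↦ [35].
For each subset V ⊆ X/∼, compute π^{-1}(V) ⊆ X and check whether π^{-1}(V) ∈ τ. V is open in τ_Q iff π^{-1}(V) ∈ τ.
  V = {}: π^{-1}(V) = ∅ ∈ τ ✓.
  V = {[33=34]}: π^{-1}(V) = {33, 34} ∈ τ ✓.
  V = {[35]}: π^{-1}(V) = {35} ∈ τ ✓.
  V = {[33=34], [35]}: π^{-1}(V) = {33, 34, 35} ∈ τ ✓.
Open sets in the quotient: τ_Q = {{}, {[33=34]}, {[35]}, {[33=34], [35]}} (4 elements).


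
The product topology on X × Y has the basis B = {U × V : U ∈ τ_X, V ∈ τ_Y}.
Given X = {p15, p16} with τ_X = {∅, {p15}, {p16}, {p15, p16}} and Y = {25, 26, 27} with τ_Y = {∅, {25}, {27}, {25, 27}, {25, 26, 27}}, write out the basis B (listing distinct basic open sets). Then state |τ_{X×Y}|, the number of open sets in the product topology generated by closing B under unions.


Basis B = {∅ × ∅, {p15} × {25}, {p15} × {27}, {p16} × {25}, {p16} × {27}, {p15} × {25, 27}, {p15, p16} × {25}, {p15, p16} × {27}, {p16} × {25, 27}, {p15} × {25, 26, 27}, {p16} × {25, 26, 27}, {p15, p16} × {25, 27}, {p15, p16} × {25, 26, 27}}; |τ_{X×Y}| = 25.

Enumerate products U × V with U ∈ τ_X, V ∈ τ_Y (deduplicated):
  ∅ × ∅ = {} (∅)
  {p15} × {25} = {(p15,25)}
  {p15} × {27} = {(p15,27)}
  {p16} × {25} = {(p16,25)}
  {p16} × {27} = {(p16,27)}
  {p15} × {25, 27} = {(p15,25), (p15,27)}
  {p15, p16} × {25} = {(p15,25), (p16,25)}
  {p15, p16} × {27} = {(p15,27), (p16,27)}
  {p16} × {25, 27} = {(p16,25), (p16,27)}
  {p15} × {25, 26, 27} = {(p15,25), (p15,26), (p15,27)}
  {p16} × {25, 26, 27} = {(p16,25), (p16,26), (p16,27)}
  {p15, p16} × {25, 27} = {(p15,25), (p15,27), (p16,25), (p16,27)}
  {p15, p16} × {25, 26, 27} = {(p15,25), (p15,26), (p15,27), (p16,25), (p16,26), (p16,27)}
These 13 distinct sets form the basis B.
Close under arbitrary unions to get τ_{X×Y}; counting gives |τ_{X×Y}| = 25.


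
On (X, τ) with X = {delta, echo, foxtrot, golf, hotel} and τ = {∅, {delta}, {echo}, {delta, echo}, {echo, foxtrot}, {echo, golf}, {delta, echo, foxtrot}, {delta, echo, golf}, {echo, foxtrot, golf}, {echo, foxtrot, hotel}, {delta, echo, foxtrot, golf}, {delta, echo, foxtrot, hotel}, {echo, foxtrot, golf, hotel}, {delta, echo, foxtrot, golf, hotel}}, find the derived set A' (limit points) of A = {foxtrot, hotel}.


A' = {hotel}

For each x ∈ X, list the open sets U ∈ τ with x ∈ U, then check whether U ∩ (A ∖ {x}) ≠ ∅ for every such U.
  x = delta: open {delta} ∋ x has {delta} ∩ (A ∖ {delta}) = ∅, so x is NOT a limit point.
  x = echo: open {echo} ∋ x has {echo} ∩ (A ∖ {echo}) = ∅, so x is NOT a limit point.
  x = foxtrot: open {echo, foxtrot} ∋ x has {echo, foxtrot} ∩ (A ∖ {foxtrot}) = ∅, so x is NOT a limit point.
  x = golf: open {echo, golf} ∋ x has {echo, golf} ∩ (A ∖ {golf}) = ∅, so x is NOT a limit point.
  x = hotel: opens ∋ x are {echo, foxtrot, hotel}, {delta, echo, foxtrot, hotel}, {echo, foxtrot, golf, hotel}, {delta, echo, foxtrot, golf, hotel}; each meets A ∖ {hotel}, so x IS a limit point.
Collecting: A' = {hotel}.


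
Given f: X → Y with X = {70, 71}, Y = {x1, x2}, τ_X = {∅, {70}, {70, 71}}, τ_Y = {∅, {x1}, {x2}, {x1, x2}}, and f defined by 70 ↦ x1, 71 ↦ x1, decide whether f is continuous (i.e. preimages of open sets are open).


f IS continuous.

Compute f^{-1}(U) for each U ∈ τ_Y:
  U = ∅: f^{-1}(U) = ∅ ∈ τ_X ✓.
  U = {x1}: f^{-1}(U) = {70, 71} ∈ τ_X ✓.
  U = {x2}: f^{-1}(U) = ∅ ∈ τ_X ✓.
  U = {x1, x2}: f^{-1}(U) = {70, 71} ∈ τ_X ✓.
Every preimage lies in τ_X, so f IS continuous.


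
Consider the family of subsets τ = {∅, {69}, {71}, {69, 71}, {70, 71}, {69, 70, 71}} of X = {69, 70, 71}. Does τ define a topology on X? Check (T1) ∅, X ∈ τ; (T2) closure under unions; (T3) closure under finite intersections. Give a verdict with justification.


τ IS a topology on X.

Axiom (T1): ∅ ∈ τ? Yes; X ∈ τ? Yes.
Axiom (T2/T3): check pairwise unions and intersections of members of τ.
All pairwise intersections and unions checked — each lies in τ. Therefore τ satisfies (T1), (T2), (T3): it IS a topology on X.


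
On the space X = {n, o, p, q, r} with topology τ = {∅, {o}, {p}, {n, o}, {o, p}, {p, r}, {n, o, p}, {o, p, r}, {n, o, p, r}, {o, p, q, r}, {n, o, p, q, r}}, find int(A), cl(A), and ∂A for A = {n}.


int(A) = ∅, cl(A) = {n}, ∂A = {n}.

Closed sets in (X, τ) are complements of opens:
  closed(X, τ) = {∅, {n}, {q}, {n, q}, {q, r}, {n, o, q}, {n, q, r}, {p, q, r}, {n, o, q, r}, {n, p, q, r}, {n, o, p, q, r}}.
int(A) = ⋃ {U ∈ τ : U ⊆ A}. Opens contained in A: ∅.
Taking the union of these: int(A) = ∅.
cl(A) = ⋂ {C closed : A ⊆ C}. Closed sets containing A: {n}, {n, q}, {n, o, q}, {n, q, r}, {n, o, q, r}, {n, p, q, r}, {n, o, p, q, r}.
Intersecting these: cl(A) = {n}.
∂A = cl(A) ∖ int(A) = {n} ∖ ∅ = {n}.


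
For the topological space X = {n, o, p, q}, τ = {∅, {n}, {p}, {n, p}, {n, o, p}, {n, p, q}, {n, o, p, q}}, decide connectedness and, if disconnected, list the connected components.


(X, τ) is connected.

Find clopen sets (U ∈ τ with X ∖ U ∈ τ):
  U = ∅, X ∖ U = {n, o, p, q} — both open, so U is clopen.
  U = {n, o, p, q}, X ∖ U = ∅ — both open, so U is clopen.
Only trivial clopens (∅ and X) exist, so (X, τ) is connected.
Compute connected components by grouping points that agree on all clopens:
  component: {n, o, p, q}


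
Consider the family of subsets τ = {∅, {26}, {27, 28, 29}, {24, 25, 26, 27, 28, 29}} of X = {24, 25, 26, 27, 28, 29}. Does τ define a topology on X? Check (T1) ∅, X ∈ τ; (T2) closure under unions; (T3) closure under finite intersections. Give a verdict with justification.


τ is NOT a topology on X.

Axiom (T1): ∅ ∈ τ? Yes; X ∈ τ? Yes.
Axiom (T2/T3): check pairwise unions and intersections of members of τ.
Counterexample for (T2): {26} ∪ {27, 28, 29} = {26, 27, 28, 29} ∉ τ. Therefore τ is NOT a topology.


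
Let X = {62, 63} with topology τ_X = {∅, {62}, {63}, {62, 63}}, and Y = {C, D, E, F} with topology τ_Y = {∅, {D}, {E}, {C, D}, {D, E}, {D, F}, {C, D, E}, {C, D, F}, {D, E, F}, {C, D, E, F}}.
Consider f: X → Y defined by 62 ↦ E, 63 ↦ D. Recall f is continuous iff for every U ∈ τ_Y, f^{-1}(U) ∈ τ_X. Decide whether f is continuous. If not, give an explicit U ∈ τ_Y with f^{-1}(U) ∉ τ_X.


f IS continuous.

Compute f^{-1}(U) for each U ∈ τ_Y:
  U = ∅: f^{-1}(U) = ∅ ∈ τ_X ✓.
  U = {D}: f^{-1}(U) = {63} ∈ τ_X ✓.
  U = {E}: f^{-1}(U) = {62} ∈ τ_X ✓.
  U = {C, D}: f^{-1}(U) = {63} ∈ τ_X ✓.
  U = {D, E}: f^{-1}(U) = {62, 63} ∈ τ_X ✓.
  U = {D, F}: f^{-1}(U) = {63} ∈ τ_X ✓.
  U = {C, D, E}: f^{-1}(U) = {62, 63} ∈ τ_X ✓.
  U = {C, D, F}: f^{-1}(U) = {63} ∈ τ_X ✓.
  U = {D, E, F}: f^{-1}(U) = {62, 63} ∈ τ_X ✓.
  U = {C, D, E, F}: f^{-1}(U) = {62, 63} ∈ τ_X ✓.
Every preimage lies in τ_X, so f IS continuous.


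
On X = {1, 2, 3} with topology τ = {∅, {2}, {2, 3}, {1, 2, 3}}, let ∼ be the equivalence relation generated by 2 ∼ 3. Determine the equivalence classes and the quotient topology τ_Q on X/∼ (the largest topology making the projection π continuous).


X/∼ = {[1], [2=3]}; |τ_Q| = 3.

Equivalence classes: [1], [2=3].
Quotient map π: X → X/∼ sends 1 ↦ [1], 2 ↦ [2=3], 3 ↦ [2=3].
For each subset V ⊆ X/∼, compute π^{-1}(V) ⊆ X and check whether π^{-1}(V) ∈ τ. V is open in τ_Q iff π^{-1}(V) ∈ τ.
  V = {}: π^{-1}(V) = ∅ ∈ τ ✓.
  V = {[1]}: π^{-1}(V) = {1} ∉ τ ✗.
  V = {[2=3]}: π^{-1}(V) = {2, 3} ∈ τ ✓.
  V = {[1], [2=3]}: π^{-1}(V) = {1, 2, 3} ∈ τ ✓.
Open sets in the quotient: τ_Q = {{}, {[2=3]}, {[1], [2=3]}} (3 elements).


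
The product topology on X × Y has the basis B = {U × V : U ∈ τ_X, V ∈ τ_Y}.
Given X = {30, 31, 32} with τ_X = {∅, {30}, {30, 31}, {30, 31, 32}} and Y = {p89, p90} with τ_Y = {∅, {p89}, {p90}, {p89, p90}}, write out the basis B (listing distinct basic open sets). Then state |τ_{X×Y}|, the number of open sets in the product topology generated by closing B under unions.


Basis B = {∅ × ∅, {30} × {p89}, {30} × {p90}, {30} × {p89, p90}, {30, 31} × {p89}, {30, 31} × {p90}, {30, 31, 32} × {p89}, {30, 31, 32} × {p90}, {30, 31} × {p89, p90}, {30, 31, 32} × {p89, p90}}; |τ_{X×Y}| = 16.

Enumerate products U × V with U ∈ τ_X, V ∈ τ_Y (deduplicated):
  ∅ × ∅ = {} (∅)
  {30} × {p89} = {(30,p89)}
  {30} × {p90} = {(30,p90)}
  {30} × {p89, p90} = {(30,p89), (30,p90)}
  {30, 31} × {p89} = {(30,p89), (31,p89)}
  {30, 31} × {p90} = {(30,p90), (31,p90)}
  {30, 31, 32} × {p89} = {(30,p89), (31,p89), (32,p89)}
  {30, 31, 32} × {p90} = {(30,p90), (31,p90), (32,p90)}
  {30, 31} × {p89, p90} = {(30,p89), (30,p90), (31,p89), (31,p90)}
  {30, 31, 32} × {p89, p90} = {(30,p89), (30,p90), (31,p89), (31,p90), (32,p89), (32,p90)}
These 10 distinct sets form the basis B.
Close under arbitrary unions to get τ_{X×Y}; counting gives |τ_{X×Y}| = 16.


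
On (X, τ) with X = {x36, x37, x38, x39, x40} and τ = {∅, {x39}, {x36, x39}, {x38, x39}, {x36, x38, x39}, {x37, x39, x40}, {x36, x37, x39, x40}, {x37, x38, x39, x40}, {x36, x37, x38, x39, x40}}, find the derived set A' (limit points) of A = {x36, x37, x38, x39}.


A' = {x36, x37, x38, x40}

For each x ∈ X, list the open sets U ∈ τ with x ∈ U, then check whether U ∩ (A ∖ {x}) ≠ ∅ for every such U.
  x = x36: opens ∋ x are {x36, x39}, {x36, x38, x39}, {x36, x37, x39, x40}, {x36, x37, x38, x39, x40}; each meets A ∖ {x36}, so x IS a limit point.
  x = x37: opens ∋ x are {x37, x39, x40}, {x36, x37, x39, x40}, {x37, x38, x39, x40}, {x36, x37, x38, x39, x40}; each meets A ∖ {x37}, so x IS a limit point.
  x = x38: opens ∋ x are {x38, x39}, {x36, x38, x39}, {x37, x38, x39, x40}, {x36, x37, x38, x39, x40}; each meets A ∖ {x38}, so x IS a limit point.
  x = x39: open {x39} ∋ x has {x39} ∩ (A ∖ {x39}) = ∅, so x is NOT a limit point.
  x = x40: opens ∋ x are {x37, x39, x40}, {x36, x37, x39, x40}, {x37, x38, x39, x40}, {x36, x37, x38, x39, x40}; each meets A ∖ {x40}, so x IS a limit point.
Collecting: A' = {x36, x37, x38, x40}.
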